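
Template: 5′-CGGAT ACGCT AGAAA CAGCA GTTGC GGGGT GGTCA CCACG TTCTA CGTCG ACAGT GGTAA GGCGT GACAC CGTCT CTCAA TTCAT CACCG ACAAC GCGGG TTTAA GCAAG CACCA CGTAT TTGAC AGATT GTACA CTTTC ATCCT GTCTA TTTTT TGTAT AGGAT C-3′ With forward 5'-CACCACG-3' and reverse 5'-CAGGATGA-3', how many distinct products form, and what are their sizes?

The forward primer CACCACG matches the top strand at positions 34–40, 111–117.
The reverse primer's reverse complement is TCATCCTG, matching at positions 139–146.
Each forward site pairs with the reverse site to give a product ending at position 146: sizes 113, 36 bp.

Two products: 113 bp, 36 bp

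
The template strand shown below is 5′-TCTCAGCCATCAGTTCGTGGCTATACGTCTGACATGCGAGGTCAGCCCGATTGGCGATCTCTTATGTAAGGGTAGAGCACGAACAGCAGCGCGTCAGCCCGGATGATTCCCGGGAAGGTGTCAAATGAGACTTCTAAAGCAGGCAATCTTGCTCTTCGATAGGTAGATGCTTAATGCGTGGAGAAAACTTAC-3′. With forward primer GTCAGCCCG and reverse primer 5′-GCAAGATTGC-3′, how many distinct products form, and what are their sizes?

The forward primer GTCAGCCCG matches the top strand at positions 41–49, 93–101.
The reverse primer's reverse complement is GCAATCTTGC, matching at positions 143–152.
Each forward site pairs with the reverse site to give a product ending at position 152: sizes 112, 60 bp.

Two products: 112 bp, 60 bp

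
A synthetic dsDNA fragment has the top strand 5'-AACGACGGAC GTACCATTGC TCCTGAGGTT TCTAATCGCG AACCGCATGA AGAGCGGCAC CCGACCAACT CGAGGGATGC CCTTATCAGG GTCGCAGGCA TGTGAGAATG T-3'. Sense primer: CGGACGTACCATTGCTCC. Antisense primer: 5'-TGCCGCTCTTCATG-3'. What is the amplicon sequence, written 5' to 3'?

5'-CGGACGTACCATTGCTCCTGAGGTTTCTAATCGCGAACCGCATGAAGAGCGGCA-3'

Scanning the template, CGGACGTACCATTGCTCC occurs at positions 6–23; this primer anneals to the bottom strand there with its 3' end pointing downstream.
Reverse complement of the reverse primer: CATGAAGAGCGGCA. This occurs on the top strand at positions 46–59.
The product is the template from position 6 through 59 (54 bp).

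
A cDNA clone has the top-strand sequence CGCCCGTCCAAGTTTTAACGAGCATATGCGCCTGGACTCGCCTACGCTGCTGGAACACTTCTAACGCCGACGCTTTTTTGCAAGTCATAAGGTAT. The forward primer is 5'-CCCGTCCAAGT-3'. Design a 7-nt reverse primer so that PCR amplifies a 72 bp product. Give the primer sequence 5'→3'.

5'-AGCGTCG-3'

The forward primer binds at positions 3–13, so a 72 bp product ends at position 3 + 72 − 1 = 74.
The reverse primer anneals to the top strand over positions 68–74, i.e. to CGACGCT.
Its sequence written 5'→3' is the reverse complement: AGCGTCG.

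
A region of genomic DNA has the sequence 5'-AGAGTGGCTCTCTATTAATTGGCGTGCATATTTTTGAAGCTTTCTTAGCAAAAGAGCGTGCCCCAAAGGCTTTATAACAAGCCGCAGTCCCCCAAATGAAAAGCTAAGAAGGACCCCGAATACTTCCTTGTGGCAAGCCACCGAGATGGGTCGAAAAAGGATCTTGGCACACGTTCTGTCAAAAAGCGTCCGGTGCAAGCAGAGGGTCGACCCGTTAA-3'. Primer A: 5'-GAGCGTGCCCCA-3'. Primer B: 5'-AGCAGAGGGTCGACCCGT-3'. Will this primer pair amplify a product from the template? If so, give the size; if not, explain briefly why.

No product — both primers anneal to the same strand and extend in the same direction.

Primer A (GAGCGTGCCCCA) matches the top strand at positions 54–65 (3' end points downstream).
Primer B (AGCAGAGGGTCGACCCGT) also matches the top strand directly, at positions 198–215 — its reverse complement ACGGGTCGACCCTCTGCT is not present.
Both primers anneal to the bottom strand with 3' ends pointing the same way, so neither can prime synthesis back toward the other.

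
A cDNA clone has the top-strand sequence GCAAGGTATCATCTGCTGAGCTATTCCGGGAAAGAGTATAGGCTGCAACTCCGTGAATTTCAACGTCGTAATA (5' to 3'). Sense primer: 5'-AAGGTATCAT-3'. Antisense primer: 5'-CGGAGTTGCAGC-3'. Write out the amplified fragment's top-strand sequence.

Forward primer AAGGTATCAT is found on the top strand at positions 3–12.
Taking the reverse complement of CGGAGTTGCAGC gives GCTGCAACTCCG, found at positions 42–53 on the template; the primer anneals here to the top strand with its 3' end pointing upstream.
The product is the template from position 3 through 53 (51 bp).

5'-AAGGTATCATCTGCTGAGCTATTCCGGGAAAGAGTATAGGCTGCAACTCCG-3'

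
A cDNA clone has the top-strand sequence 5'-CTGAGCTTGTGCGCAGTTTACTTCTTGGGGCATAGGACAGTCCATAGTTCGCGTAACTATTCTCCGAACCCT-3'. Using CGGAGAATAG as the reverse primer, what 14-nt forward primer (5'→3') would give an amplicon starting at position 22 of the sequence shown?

The reverse primer's reverse complement CTATTCTCCG matches the template at positions 57–66; the product starts at position 22.
The forward primer is identical to the top strand over positions 22–35: TTCTTGGGGCATAG.

5'-TTCTTGGGGCATAG-3'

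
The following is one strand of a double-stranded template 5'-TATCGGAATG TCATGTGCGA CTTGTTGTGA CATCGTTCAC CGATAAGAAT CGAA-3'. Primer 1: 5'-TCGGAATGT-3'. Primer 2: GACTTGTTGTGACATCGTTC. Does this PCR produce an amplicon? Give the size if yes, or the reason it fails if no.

Primer 1 (TCGGAATGT) matches the top strand at positions 3–11 (3' end points downstream).
Primer 2 (GACTTGTTGTGACATCGTTC) also matches the top strand directly, at positions 19–38 — its reverse complement GAACGATGTCACAACAAGTC is not present.
Both primers anneal to the bottom strand with 3' ends pointing the same way, so neither can prime synthesis back toward the other.

No product — both primers anneal to the same strand and extend in the same direction.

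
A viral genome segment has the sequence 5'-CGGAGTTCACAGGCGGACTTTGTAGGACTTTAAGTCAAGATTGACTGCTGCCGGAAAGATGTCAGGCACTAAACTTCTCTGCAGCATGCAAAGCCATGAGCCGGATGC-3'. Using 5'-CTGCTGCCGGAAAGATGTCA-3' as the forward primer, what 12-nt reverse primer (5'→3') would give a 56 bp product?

The forward primer binds at positions 45–64, so a 56 bp product ends at position 45 + 56 − 1 = 100.
The reverse primer anneals to the top strand over positions 89–100, i.e. to CAAAGCCATGAG.
Its sequence written 5'→3' is the reverse complement: CTCATGGCTTTG.

5'-CTCATGGCTTTG-3'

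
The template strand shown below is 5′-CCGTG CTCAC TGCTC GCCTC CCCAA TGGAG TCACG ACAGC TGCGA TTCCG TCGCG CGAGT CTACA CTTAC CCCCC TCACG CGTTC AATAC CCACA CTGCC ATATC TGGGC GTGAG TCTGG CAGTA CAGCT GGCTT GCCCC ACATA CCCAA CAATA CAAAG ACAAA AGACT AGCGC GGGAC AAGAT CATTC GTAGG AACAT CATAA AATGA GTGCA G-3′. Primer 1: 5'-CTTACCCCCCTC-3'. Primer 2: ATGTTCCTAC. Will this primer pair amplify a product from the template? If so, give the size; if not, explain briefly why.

Primer 1 (CTTACCCCCCTC) matches the top strand at positions 66–77; it acts as a forward primer.
Primer 2's reverse complement is GTAGGAACAT, matching the top strand at positions 191–200; it acts as a reverse primer.
The 3' ends face each other across positions 66–200, giving a 135 bp product.

Yes — a 135 bp product.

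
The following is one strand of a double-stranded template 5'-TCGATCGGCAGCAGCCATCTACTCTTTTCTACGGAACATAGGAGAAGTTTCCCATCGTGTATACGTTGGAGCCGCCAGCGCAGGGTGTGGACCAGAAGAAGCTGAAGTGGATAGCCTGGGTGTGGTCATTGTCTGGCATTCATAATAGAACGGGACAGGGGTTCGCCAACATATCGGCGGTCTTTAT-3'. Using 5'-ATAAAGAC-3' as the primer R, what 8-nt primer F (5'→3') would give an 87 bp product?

The reverse primer's reverse complement GTCTTTAT matches the template at positions 180–187, so the product ends at position 187.
An 87 bp product then starts at position 187 − 87 + 1 = 101.
The forward primer is identical to the top strand there: GCTGAAGT.

5'-GCTGAAGT-3'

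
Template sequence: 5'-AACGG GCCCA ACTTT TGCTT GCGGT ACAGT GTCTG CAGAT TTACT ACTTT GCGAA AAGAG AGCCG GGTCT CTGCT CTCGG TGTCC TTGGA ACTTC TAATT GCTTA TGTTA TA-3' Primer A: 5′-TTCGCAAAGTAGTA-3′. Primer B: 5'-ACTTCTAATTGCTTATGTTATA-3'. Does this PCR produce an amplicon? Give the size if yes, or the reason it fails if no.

Primer A (TTCGCAAAGTAGTA) has reverse complement TACTACTTTGCGAA, which matches the top strand at positions 42–55; primer A anneals to the top strand there with its 3' end pointing upstream toward position 42.
Primer B (ACTTCTAATTGCTTATGTTATA) matches the top strand directly at positions 91–112; it anneals to the bottom strand with its 3' end pointing downstream toward position 112.
The 3' ends diverge (primer A extends toward position 1, primer B toward position 112), so the primers never converge on a shared product.

No product — the primers' 3' ends point away from each other.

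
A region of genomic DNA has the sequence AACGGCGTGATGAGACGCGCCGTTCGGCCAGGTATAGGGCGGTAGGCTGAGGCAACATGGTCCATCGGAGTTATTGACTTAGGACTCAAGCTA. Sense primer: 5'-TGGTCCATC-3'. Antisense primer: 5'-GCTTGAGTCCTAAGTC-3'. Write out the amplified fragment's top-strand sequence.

The forward primer matches the template at positions 58–66.
Taking the reverse complement of GCTTGAGTCCTAAGTC gives GACTTAGGACTCAAGC, found at positions 76–91 on the template; the primer anneals here to the top strand with its 3' end pointing upstream.
The product is the template from position 58 through 91 (34 bp).

5'-TGGTCCATCGGAGTTATTGACTTAGGACTCAAGC-3'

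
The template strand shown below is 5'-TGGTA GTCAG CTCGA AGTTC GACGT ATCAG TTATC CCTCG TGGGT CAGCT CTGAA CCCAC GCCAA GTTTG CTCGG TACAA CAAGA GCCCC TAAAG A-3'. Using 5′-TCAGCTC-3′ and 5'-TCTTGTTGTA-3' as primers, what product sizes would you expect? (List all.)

79 bp, 41 bp

The forward primer TCAGCTC matches the top strand at positions 7–13, 45–51.
The reverse primer's reverse complement is TACAACAAGA, matching at positions 76–85.
Each forward site pairs with the reverse site to give a product ending at position 85: sizes 79, 41 bp.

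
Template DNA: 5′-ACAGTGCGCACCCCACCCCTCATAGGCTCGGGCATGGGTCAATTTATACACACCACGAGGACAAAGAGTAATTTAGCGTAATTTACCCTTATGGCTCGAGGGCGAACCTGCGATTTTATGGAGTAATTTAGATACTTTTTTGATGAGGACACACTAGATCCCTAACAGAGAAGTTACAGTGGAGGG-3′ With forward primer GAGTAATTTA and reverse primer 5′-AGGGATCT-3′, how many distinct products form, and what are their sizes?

Two products: 98 bp, 43 bp

The forward primer GAGTAATTTA matches the top strand at positions 66–75, 121–130.
The reverse primer's reverse complement is AGATCCCT, matching at positions 156–163.
Each forward site pairs with the reverse site to give a product ending at position 163: sizes 98, 43 bp.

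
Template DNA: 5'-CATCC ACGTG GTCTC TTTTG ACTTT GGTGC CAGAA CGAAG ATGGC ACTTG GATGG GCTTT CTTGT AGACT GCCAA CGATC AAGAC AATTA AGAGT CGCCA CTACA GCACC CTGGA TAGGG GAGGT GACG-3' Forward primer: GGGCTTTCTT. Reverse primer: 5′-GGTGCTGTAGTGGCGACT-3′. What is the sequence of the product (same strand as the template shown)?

5'-GGGCTTTCTTGTAGACTGCCAACGATCAAGACAATTAAGAGTCGCCACTACAGCACC-3'

Scanning the template, GGGCTTTCTT occurs at positions 54–63; this primer anneals to the bottom strand there with its 3' end pointing downstream.
The reverse primer's reverse complement is AGTCGCCACTACAGCACC, which matches the template at positions 93–110.
The product is the template from position 54 through 110 (57 bp).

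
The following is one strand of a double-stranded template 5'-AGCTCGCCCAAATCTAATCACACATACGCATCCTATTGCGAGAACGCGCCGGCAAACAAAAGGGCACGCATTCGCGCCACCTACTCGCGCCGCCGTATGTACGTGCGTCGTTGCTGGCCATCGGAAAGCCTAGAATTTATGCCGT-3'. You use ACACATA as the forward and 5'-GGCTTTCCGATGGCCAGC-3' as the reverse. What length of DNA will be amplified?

111 bp

Scanning the template, ACACATA occurs at positions 20–26; this primer anneals to the bottom strand there with its 3' end pointing downstream.
Reverse complement of the reverse primer: GCTGGCCATCGGAAAGCC. This occurs on the top strand at positions 113–130.
Amplicon spans positions 20–130: 111 bp.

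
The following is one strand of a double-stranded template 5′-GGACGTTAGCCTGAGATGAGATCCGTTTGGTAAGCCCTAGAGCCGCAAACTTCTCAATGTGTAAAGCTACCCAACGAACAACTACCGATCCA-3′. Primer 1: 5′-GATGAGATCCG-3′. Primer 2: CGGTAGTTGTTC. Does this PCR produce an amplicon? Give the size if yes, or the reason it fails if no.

Primer 1 (GATGAGATCCG) matches the top strand at positions 15–25; it acts as a forward primer.
Primer 2's reverse complement is GAACAACTACCG, matching the top strand at positions 76–87; it acts as a reverse primer.
The 3' ends face each other across positions 15–87, giving a 73 bp product.

Yes — a 73 bp product.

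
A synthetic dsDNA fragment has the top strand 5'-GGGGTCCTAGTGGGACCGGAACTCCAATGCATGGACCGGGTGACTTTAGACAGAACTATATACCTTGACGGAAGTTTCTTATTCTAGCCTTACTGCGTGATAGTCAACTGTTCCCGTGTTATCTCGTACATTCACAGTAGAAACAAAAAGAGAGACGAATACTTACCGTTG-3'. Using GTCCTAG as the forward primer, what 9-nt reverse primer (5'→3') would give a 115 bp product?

The forward primer binds at positions 4–10, so a 115 bp product ends at position 4 + 115 − 1 = 118.
The reverse primer anneals to the top strand over positions 110–118, i.e. to GTTCCCGTG.
Its sequence written 5'→3' is the reverse complement: CACGGGAAC.

5'-CACGGGAAC-3'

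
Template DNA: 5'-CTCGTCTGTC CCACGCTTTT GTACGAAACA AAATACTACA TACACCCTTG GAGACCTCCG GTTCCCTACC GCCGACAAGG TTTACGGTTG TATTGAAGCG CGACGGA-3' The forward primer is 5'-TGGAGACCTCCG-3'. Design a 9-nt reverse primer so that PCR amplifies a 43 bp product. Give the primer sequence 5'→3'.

The forward primer binds at positions 49–60, so a 43 bp product ends at position 49 + 43 − 1 = 91.
The reverse primer anneals to the top strand over positions 83–91, i.e. to TACGGTTGT.
Its sequence written 5'→3' is the reverse complement: ACAACCGTA.

5'-ACAACCGTA-3'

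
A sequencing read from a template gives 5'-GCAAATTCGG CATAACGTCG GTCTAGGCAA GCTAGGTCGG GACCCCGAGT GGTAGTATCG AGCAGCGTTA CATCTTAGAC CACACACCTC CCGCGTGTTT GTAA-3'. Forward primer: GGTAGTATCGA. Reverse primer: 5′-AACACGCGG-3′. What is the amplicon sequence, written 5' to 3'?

5'-GGTAGTATCGAGCAGCGTTACATCTTAGACCACACACCTCCCGCGTGTT-3'

Scanning the template, GGTAGTATCGA occurs at positions 51–61; this primer anneals to the bottom strand there with its 3' end pointing downstream.
Reverse complement of the reverse primer: CCGCGTGTT. This occurs on the top strand at positions 91–99.
The product is the template from position 51 through 99 (49 bp).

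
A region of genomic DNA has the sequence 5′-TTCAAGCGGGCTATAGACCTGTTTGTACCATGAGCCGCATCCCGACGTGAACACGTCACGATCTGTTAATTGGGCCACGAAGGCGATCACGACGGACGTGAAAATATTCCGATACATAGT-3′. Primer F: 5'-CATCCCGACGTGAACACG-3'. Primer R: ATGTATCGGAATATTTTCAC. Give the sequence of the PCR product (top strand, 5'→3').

5'-CATCCCGACGTGAACACGTCACGATCTGTTAATTGGGCCACGAAGGCGATCACGACGGACGTGAAAATATTCCGATACAT-3'

The forward primer matches the template at positions 38–55.
Taking the reverse complement of ATGTATCGGAATATTTTCAC gives GTGAAAATATTCCGATACAT, found at positions 98–117 on the template; the primer anneals here to the top strand with its 3' end pointing upstream.
The product is the template from position 38 through 117 (80 bp).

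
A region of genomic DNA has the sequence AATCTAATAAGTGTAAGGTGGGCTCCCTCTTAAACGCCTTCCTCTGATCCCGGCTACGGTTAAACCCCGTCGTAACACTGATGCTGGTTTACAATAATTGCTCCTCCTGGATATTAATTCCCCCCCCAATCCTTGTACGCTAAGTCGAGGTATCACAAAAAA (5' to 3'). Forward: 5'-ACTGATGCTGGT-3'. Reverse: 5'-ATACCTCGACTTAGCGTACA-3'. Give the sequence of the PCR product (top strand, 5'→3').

5'-ACTGATGCTGGTTTACAATAATTGCTCCTCCTGGATATTAATTCCCCCCCCAATCCTTGTACGCTAAGTCGAGGTAT-3'

The forward primer matches the template at positions 77–88.
Reverse complement of the reverse primer: TGTACGCTAAGTCGAGGTAT. This occurs on the top strand at positions 134–153.
The product is the template from position 77 through 153 (77 bp).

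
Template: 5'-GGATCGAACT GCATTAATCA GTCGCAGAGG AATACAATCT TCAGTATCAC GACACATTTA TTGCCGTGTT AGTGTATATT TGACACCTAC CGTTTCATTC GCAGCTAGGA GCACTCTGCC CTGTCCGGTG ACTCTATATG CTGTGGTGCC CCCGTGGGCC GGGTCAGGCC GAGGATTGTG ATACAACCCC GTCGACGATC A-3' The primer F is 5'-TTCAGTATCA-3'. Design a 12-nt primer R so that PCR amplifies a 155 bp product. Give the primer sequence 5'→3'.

The forward primer binds at positions 40–49, so a 155 bp product ends at position 40 + 155 − 1 = 194.
The reverse primer anneals to the top strand over positions 183–194, i.e. to ACAACCCCGTCG.
Its sequence written 5'→3' is the reverse complement: CGACGGGGTTGT.

5'-CGACGGGGTTGT-3'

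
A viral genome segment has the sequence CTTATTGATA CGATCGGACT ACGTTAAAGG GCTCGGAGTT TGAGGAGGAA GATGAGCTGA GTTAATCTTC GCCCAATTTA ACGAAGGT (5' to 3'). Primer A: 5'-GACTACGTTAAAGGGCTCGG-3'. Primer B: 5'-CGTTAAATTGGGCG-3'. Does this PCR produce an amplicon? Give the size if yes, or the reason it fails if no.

Yes — a 67 bp product.

Primer A (GACTACGTTAAAGGGCTCGG) matches the top strand at positions 17–36; it acts as a forward primer.
Primer B's reverse complement is CGCCCAATTTAACG, matching the top strand at positions 70–83; it acts as a reverse primer.
The 3' ends face each other across positions 17–83, giving a 67 bp product.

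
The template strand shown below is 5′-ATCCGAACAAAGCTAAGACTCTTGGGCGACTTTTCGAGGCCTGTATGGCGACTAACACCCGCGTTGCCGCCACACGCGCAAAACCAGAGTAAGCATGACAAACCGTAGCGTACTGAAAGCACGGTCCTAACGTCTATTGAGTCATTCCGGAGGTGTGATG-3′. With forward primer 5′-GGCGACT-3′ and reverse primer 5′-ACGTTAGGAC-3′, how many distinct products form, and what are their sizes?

The forward primer GGCGACT matches the top strand at positions 25–31, 47–53.
The reverse primer's reverse complement is GTCCTAACGT, matching at positions 124–133.
Each forward site pairs with the reverse site to give a product ending at position 133: sizes 109, 87 bp.

Two products: 109 bp, 87 bp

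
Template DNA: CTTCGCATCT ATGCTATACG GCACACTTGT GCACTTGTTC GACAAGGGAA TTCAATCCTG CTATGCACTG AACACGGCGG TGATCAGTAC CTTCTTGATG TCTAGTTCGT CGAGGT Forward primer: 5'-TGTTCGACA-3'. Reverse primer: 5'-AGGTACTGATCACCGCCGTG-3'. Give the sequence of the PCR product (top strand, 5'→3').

5'-TGTTCGACAAGGGAATTCAATCCTGCTATGCACTGAACACGGCGGTGATCAGTACCT-3'

Forward primer TGTTCGACA is found on the top strand at positions 36–44.
Taking the reverse complement of AGGTACTGATCACCGCCGTG gives CACGGCGGTGATCAGTACCT, found at positions 73–92 on the template; the primer anneals here to the top strand with its 3' end pointing upstream.
The product is the template from position 36 through 92 (57 bp).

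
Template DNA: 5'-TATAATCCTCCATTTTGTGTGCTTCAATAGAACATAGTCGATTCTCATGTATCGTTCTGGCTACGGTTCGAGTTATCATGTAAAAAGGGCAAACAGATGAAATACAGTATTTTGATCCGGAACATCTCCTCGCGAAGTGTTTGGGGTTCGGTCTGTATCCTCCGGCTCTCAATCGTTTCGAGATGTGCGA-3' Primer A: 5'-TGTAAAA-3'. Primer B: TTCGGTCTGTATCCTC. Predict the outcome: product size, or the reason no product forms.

No product — both primers anneal to the same strand and extend in the same direction.

Primer A (TGTAAAA) matches the top strand at positions 79–85 (3' end points downstream).
Primer B (TTCGGTCTGTATCCTC) also matches the top strand directly, at positions 147–162 — its reverse complement GAGGATACAGACCGAA is not present.
Both primers anneal to the bottom strand with 3' ends pointing the same way, so neither can prime synthesis back toward the other.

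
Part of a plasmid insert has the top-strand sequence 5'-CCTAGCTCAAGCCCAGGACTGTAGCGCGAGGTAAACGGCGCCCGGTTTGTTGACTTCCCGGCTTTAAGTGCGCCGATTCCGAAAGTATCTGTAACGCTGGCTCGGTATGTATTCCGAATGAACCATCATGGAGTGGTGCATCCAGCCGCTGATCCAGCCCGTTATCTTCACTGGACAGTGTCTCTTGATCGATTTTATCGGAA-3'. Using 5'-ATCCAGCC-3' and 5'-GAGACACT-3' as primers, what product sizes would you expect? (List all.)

The forward primer ATCCAGCC matches the top strand at positions 140–147, 152–159.
The reverse primer's reverse complement is AGTGTCTC, matching at positions 177–184.
Each forward site pairs with the reverse site to give a product ending at position 184: sizes 45, 33 bp.

45 bp, 33 bp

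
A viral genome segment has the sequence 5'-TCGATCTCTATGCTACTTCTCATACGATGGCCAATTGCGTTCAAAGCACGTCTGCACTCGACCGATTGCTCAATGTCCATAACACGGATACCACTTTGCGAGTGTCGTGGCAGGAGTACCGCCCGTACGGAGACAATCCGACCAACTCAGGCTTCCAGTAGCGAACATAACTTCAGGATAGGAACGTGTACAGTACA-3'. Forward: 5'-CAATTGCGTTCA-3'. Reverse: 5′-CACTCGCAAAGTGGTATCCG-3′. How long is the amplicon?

73 bp

Scanning the template, CAATTGCGTTCA occurs at positions 32–43; this primer anneals to the bottom strand there with its 3' end pointing downstream.
The reverse primer's reverse complement is CGGATACCACTTTGCGAGTG, which matches the template at positions 85–104.
Amplicon spans positions 32–104: 73 bp.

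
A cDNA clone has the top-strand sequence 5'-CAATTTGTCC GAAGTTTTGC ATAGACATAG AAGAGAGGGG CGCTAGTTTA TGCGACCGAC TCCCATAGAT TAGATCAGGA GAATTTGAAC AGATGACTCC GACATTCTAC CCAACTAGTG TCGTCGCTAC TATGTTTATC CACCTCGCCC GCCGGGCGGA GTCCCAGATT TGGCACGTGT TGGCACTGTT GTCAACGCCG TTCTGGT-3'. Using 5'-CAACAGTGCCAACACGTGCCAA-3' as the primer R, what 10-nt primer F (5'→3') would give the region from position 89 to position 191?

5'-ACAGATGACT-3'

The reverse primer's reverse complement TTGGCACGTGTTGGCACTGTTG matches the template at positions 170–191; the product starts at position 89.
The forward primer is identical to the top strand over positions 89–98: ACAGATGACT.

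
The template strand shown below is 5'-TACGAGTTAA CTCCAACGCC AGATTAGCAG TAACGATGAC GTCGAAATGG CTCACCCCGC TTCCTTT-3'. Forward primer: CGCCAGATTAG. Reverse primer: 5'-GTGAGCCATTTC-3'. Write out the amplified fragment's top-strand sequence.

Forward primer CGCCAGATTAG is found on the top strand at positions 17–27.
The reverse primer's reverse complement is GAAATGGCTCAC, which matches the template at positions 44–55.
The product is the template from position 17 through 55 (39 bp).

5'-CGCCAGATTAGCAGTAACGATGACGTCGAAATGGCTCAC-3'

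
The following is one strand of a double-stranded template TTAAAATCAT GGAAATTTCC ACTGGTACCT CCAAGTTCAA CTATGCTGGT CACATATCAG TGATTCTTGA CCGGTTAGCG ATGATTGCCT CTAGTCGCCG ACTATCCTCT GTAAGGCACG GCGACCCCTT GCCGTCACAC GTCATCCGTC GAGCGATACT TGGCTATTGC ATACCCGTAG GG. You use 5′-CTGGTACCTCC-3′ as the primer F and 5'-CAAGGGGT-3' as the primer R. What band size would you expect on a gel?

110 bp

The forward primer matches the template at positions 22–32.
The reverse primer's reverse complement is ACCCCTTG, which matches the template at positions 124–131.
The product runs from position 22 to position 131, so its length is 131 − 22 + 1 = 110 bp.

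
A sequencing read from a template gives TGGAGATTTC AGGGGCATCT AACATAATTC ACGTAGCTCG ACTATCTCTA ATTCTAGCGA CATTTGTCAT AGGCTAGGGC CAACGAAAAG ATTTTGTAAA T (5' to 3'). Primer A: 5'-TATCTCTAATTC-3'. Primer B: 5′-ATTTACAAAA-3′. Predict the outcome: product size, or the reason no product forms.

Yes — a 59 bp product.

Primer A (TATCTCTAATTC) matches the top strand at positions 43–54; it acts as a forward primer.
Primer B's reverse complement is TTTTGTAAAT, matching the top strand at positions 92–101; it acts as a reverse primer.
The 3' ends face each other across positions 43–101, giving a 59 bp product.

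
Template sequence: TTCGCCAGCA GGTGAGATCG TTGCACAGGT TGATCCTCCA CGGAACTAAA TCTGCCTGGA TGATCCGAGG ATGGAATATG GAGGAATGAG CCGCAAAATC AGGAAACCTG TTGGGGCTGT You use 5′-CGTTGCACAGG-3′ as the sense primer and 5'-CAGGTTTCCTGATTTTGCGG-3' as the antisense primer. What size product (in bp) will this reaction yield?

The forward primer matches the template at positions 19–29.
Taking the reverse complement of CAGGTTTCCTGATTTTGCGG gives CCGCAAAATCAGGAAACCTG, found at positions 91–110 on the template; the primer anneals here to the top strand with its 3' end pointing upstream.
Product length = (reverse-primer end) − (forward-primer start) + 1 = 110 − 19 + 1 = 92 bp.

92 bp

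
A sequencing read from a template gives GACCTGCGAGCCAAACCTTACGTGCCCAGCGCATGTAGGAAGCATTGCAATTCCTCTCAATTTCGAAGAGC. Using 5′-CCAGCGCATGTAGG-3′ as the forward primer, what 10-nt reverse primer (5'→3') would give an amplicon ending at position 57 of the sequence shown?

The forward primer binds at positions 26–39; the product's 3' end on the top strand is position 57.
The reverse primer anneals to the top strand over positions 48–57, i.e. to CAATTCCTCT.
Its sequence written 5'→3' is the reverse complement: AGAGGAATTG.

5'-AGAGGAATTG-3'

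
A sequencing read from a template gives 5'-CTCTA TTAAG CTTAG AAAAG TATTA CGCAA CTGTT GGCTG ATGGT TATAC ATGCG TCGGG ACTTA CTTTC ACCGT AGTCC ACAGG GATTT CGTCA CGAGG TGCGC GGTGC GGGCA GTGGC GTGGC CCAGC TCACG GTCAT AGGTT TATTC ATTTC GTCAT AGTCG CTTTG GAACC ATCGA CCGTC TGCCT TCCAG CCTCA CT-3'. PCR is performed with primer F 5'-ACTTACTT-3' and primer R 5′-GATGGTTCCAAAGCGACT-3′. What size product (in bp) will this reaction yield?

118 bp

Scanning the template, ACTTACTT occurs at positions 61–68; this primer anneals to the bottom strand there with its 3' end pointing downstream.
Taking the reverse complement of GATGGTTCCAAAGCGACT gives AGTCGCTTTGGAACCATC, found at positions 161–178 on the template; the primer anneals here to the top strand with its 3' end pointing upstream.
Product length = (reverse-primer end) − (forward-primer start) + 1 = 178 − 61 + 1 = 118 bp.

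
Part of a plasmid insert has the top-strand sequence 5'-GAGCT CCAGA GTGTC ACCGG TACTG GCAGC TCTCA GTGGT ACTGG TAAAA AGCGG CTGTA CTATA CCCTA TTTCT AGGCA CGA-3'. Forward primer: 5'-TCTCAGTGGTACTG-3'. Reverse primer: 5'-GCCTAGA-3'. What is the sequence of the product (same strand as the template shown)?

The forward primer matches the template at positions 31–44.
The reverse primer's reverse complement is TCTAGGC, which matches the template at positions 73–79.
The product is the template from position 31 through 79 (49 bp).

5'-TCTCAGTGGTACTGGTAAAAAGCGGCTGTACTATACCCTATTTCTAGGC-3'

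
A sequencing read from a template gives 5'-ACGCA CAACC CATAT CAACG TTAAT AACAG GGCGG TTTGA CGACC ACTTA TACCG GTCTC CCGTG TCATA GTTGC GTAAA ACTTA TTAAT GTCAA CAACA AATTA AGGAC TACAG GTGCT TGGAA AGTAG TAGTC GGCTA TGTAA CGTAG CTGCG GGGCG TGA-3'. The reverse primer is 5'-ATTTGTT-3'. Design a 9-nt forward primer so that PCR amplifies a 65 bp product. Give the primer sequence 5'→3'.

The reverse primer's reverse complement AACAAAT matches the template at positions 97–103, so the product ends at position 103.
A 65 bp product then starts at position 103 − 65 + 1 = 39.
The forward primer is identical to the top strand there: GACGACCAC.

5'-GACGACCAC-3'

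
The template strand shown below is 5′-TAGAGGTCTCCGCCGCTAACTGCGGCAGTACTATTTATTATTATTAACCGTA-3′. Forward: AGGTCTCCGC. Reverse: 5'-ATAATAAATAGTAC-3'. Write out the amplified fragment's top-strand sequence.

The forward primer matches the template at positions 4–13.
The reverse primer's reverse complement is GTACTATTTATTAT, which matches the template at positions 28–41.
The product is the template from position 4 through 41 (38 bp).

5'-AGGTCTCCGCCGCTAACTGCGGCAGTACTATTTATTAT-3'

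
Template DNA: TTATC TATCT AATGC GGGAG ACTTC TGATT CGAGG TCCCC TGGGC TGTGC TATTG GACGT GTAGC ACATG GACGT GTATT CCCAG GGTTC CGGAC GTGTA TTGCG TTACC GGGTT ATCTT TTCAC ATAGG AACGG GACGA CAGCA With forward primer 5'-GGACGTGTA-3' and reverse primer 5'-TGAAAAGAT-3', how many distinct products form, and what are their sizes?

The forward primer GGACGTGTA matches the top strand at positions 55–63, 70–78, 92–100.
The reverse primer's reverse complement is ATCTTTTCA, matching at positions 116–124.
Each forward site pairs with the reverse site to give a product ending at position 124: sizes 70, 55, 33 bp.

Three products: 70 bp, 55 bp, 33 bp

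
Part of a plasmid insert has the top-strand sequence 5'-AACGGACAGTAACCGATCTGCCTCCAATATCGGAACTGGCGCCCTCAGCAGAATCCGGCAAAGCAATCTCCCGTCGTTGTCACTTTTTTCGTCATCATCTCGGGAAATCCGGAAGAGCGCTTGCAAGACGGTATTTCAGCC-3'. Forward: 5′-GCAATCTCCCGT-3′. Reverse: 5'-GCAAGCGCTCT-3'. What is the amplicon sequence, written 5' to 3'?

5'-GCAATCTCCCGTCGTTGTCACTTTTTTCGTCATCATCTCGGGAAATCCGGAAGAGCGCTTGC-3'

The forward primer matches the template at positions 63–74.
Reverse complement of the reverse primer: AGAGCGCTTGC. This occurs on the top strand at positions 114–124.
The product is the template from position 63 through 124 (62 bp).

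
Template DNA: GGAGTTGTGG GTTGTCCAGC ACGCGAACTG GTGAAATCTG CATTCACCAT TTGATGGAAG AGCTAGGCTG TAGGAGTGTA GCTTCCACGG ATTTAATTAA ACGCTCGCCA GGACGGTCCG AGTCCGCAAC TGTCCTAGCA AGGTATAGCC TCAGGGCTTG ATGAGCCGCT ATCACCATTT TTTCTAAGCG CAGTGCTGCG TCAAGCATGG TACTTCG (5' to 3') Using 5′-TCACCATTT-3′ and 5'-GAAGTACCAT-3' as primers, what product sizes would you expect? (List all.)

173 bp, 45 bp

The forward primer TCACCATTT matches the top strand at positions 44–52, 172–180.
The reverse primer's reverse complement is ATGGTACTTC, matching at positions 207–216.
Each forward site pairs with the reverse site to give a product ending at position 216: sizes 173, 45 bp.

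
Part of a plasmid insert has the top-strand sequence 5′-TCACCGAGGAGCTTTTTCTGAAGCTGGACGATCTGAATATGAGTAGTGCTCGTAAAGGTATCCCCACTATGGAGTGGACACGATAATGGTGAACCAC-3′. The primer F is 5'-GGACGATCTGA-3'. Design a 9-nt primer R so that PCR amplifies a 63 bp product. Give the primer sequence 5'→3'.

The forward primer binds at positions 26–36, so a 63 bp product ends at position 26 + 63 − 1 = 88.
The reverse primer anneals to the top strand over positions 80–88, i.e. to ACGATAATG.
Its sequence written 5'→3' is the reverse complement: CATTATCGT.

5'-CATTATCGT-3'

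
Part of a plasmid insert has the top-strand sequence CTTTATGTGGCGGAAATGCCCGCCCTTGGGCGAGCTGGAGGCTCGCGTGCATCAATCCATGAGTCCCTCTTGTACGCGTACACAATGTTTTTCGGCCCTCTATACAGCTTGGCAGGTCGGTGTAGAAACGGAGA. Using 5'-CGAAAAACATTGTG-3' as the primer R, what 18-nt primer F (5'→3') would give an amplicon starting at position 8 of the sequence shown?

5'-TGGCGGAAATGCCCGCCC-3'

The reverse primer's reverse complement CACAATGTTTTTCG matches the template at positions 81–94; the product starts at position 8.
The forward primer is identical to the top strand over positions 8–25: TGGCGGAAATGCCCGCCC.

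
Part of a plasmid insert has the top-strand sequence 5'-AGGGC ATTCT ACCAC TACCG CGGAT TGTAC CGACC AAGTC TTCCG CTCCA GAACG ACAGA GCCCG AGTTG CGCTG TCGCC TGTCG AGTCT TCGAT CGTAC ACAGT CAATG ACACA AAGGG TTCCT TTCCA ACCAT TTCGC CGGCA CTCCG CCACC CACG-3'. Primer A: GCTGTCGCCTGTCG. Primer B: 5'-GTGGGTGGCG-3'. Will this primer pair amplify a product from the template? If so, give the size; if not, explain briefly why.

Primer A (GCTGTCGCCTGTCG) matches the top strand at positions 72–85; it acts as a forward primer.
Primer B's reverse complement is CGCCACCCAC, matching the top strand at positions 149–158; it acts as a reverse primer.
The 3' ends face each other across positions 72–158, giving an 87 bp product.

Yes — an 87 bp product.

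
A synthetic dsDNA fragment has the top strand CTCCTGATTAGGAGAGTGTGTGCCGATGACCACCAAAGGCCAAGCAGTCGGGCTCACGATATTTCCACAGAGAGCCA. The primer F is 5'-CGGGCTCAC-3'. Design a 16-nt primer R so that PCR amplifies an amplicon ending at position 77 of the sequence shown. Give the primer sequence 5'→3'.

5'-TGGCTCTCTGTGGAAA-3'

The forward primer binds at positions 49–57; the product's 3' end on the top strand is position 77.
The reverse primer anneals to the top strand over positions 62–77, i.e. to TTTCCACAGAGAGCCA.
Its sequence written 5'→3' is the reverse complement: TGGCTCTCTGTGGAAA.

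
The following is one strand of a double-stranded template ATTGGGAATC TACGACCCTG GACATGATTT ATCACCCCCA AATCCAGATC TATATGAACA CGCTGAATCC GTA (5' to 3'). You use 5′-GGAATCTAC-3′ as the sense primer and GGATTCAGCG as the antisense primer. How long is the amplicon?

66 bp

Scanning the template, GGAATCTAC occurs at positions 5–13; this primer anneals to the bottom strand there with its 3' end pointing downstream.
Taking the reverse complement of GGATTCAGCG gives CGCTGAATCC, found at positions 61–70 on the template; the primer anneals here to the top strand with its 3' end pointing upstream.
Product length = (reverse-primer end) − (forward-primer start) + 1 = 70 − 5 + 1 = 66 bp.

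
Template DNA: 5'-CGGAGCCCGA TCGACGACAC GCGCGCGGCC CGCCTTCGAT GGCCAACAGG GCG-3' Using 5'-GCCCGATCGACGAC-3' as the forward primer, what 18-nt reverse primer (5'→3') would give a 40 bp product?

5'-GGCCATCGAAGGCGGGCC-3'

The forward primer binds at positions 5–18, so a 40 bp product ends at position 5 + 40 − 1 = 44.
The reverse primer anneals to the top strand over positions 27–44, i.e. to GGCCCGCCTTCGATGGCC.
Its sequence written 5'→3' is the reverse complement: GGCCATCGAAGGCGGGCC.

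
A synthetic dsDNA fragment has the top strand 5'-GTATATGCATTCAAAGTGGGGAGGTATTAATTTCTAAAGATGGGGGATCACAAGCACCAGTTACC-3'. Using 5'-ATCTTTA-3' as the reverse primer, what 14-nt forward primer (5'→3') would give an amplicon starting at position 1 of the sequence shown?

The reverse primer's reverse complement TAAAGAT matches the template at positions 35–41; the product starts at position 1.
The forward primer is identical to the top strand over positions 1–14: GTATATGCATTCAA.

5'-GTATATGCATTCAA-3'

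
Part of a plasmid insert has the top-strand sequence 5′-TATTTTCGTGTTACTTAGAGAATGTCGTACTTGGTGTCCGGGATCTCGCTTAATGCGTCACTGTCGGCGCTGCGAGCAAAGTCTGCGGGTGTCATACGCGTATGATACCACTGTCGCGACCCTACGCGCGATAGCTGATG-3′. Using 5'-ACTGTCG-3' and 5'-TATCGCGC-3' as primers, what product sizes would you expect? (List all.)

The forward primer ACTGTCG matches the top strand at positions 60–66, 110–116.
The reverse primer's reverse complement is GCGCGATA, matching at positions 126–133.
Each forward site pairs with the reverse site to give a product ending at position 133: sizes 74, 24 bp.

74 bp, 24 bp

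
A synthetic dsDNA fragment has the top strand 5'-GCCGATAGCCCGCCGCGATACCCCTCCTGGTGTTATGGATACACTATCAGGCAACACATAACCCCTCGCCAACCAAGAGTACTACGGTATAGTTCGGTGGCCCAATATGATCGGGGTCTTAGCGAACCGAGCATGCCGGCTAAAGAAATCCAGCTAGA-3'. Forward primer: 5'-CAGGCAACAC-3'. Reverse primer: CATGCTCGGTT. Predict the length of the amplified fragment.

88 bp

The forward primer matches the template at positions 48–57.
Reverse complement of the reverse primer: AACCGAGCATG. This occurs on the top strand at positions 125–135.
Product length = (reverse-primer end) − (forward-primer start) + 1 = 135 − 48 + 1 = 88 bp.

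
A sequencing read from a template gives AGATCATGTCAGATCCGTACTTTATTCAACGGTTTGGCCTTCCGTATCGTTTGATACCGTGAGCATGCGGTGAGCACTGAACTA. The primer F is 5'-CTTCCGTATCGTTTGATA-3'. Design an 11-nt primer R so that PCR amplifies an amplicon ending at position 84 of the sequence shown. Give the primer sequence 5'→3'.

The forward primer binds at positions 39–56; the product's 3' end on the top strand is position 84.
The reverse primer anneals to the top strand over positions 74–84, i.e. to GCACTGAACTA.
Its sequence written 5'→3' is the reverse complement: TAGTTCAGTGC.

5'-TAGTTCAGTGC-3'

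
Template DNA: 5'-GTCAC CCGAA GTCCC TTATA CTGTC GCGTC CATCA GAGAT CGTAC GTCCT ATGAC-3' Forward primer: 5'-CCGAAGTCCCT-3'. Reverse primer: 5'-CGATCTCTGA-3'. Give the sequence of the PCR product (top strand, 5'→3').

The forward primer matches the template at positions 6–16.
Taking the reverse complement of CGATCTCTGA gives TCAGAGATCG, found at positions 33–42 on the template; the primer anneals here to the top strand with its 3' end pointing upstream.
The product is the template from position 6 through 42 (37 bp).

5'-CCGAAGTCCCTTATACTGTCGCGTCCATCAGAGATCG-3'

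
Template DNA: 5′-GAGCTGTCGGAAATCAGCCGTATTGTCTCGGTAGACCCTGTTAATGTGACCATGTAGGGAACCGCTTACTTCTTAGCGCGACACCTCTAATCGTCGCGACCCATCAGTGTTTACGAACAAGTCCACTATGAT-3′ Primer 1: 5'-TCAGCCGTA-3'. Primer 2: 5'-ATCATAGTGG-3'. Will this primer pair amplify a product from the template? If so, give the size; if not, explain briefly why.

Yes — a 119 bp product.

Primer 1 (TCAGCCGTA) matches the top strand at positions 14–22; it acts as a forward primer.
Primer 2's reverse complement is CCACTATGAT, matching the top strand at positions 123–132; it acts as a reverse primer.
The 3' ends face each other across positions 14–132, giving a 119 bp product.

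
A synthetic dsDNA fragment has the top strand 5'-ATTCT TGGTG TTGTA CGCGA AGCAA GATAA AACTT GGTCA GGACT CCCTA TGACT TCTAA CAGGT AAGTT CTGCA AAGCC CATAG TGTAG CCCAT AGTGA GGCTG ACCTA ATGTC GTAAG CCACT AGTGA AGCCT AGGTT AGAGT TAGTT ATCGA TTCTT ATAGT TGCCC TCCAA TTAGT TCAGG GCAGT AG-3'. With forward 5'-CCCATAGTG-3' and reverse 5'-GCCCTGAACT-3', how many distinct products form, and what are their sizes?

The forward primer CCCATAGTG matches the top strand at positions 79–87, 91–99.
The reverse primer's reverse complement is AGTTCAGGGC, matching at positions 178–187.
Each forward site pairs with the reverse site to give a product ending at position 187: sizes 109, 97 bp.

Two products: 109 bp, 97 bp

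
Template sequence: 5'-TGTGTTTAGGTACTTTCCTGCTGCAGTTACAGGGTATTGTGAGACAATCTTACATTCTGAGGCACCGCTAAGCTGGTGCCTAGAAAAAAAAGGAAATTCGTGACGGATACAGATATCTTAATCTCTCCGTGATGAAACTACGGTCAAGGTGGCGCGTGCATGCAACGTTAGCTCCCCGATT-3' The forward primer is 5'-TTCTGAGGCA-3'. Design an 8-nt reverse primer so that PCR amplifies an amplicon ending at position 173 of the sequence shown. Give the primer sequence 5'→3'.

The forward primer binds at positions 55–64; the product's 3' end on the top strand is position 173.
The reverse primer anneals to the top strand over positions 166–173, i.e. to CGTTAGCT.
Its sequence written 5'→3' is the reverse complement: AGCTAACG.

5'-AGCTAACG-3'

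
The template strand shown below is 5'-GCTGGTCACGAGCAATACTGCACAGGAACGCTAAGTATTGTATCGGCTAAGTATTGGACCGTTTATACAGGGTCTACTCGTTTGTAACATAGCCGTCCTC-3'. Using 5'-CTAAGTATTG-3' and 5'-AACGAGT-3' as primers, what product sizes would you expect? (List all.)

52 bp, 36 bp

The forward primer CTAAGTATTG matches the top strand at positions 31–40, 47–56.
The reverse primer's reverse complement is ACTCGTT, matching at positions 76–82.
Each forward site pairs with the reverse site to give a product ending at position 82: sizes 52, 36 bp.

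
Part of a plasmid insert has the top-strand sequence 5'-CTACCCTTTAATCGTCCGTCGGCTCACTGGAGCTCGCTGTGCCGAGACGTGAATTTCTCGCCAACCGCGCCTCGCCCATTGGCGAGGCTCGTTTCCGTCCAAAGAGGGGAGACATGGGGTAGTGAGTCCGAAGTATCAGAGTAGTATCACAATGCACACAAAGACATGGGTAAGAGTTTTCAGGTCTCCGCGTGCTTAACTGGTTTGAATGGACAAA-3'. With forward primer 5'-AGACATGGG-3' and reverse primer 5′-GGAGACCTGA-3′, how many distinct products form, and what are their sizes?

Two products: 80 bp, 28 bp

The forward primer AGACATGGG matches the top strand at positions 110–118, 162–170.
The reverse primer's reverse complement is TCAGGTCTCC, matching at positions 180–189.
Each forward site pairs with the reverse site to give a product ending at position 189: sizes 80, 28 bp.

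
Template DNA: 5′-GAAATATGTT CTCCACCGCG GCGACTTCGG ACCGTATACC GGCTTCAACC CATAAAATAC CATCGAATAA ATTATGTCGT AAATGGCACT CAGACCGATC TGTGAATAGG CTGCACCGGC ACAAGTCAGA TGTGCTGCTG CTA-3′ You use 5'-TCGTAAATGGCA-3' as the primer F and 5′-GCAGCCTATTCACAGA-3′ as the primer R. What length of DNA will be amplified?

38 bp

The forward primer matches the template at positions 77–88.
Reverse complement of the reverse primer: TCTGTGAATAGGCTGC. This occurs on the top strand at positions 99–114.
The product runs from position 77 to position 114, so its length is 114 − 77 + 1 = 38 bp.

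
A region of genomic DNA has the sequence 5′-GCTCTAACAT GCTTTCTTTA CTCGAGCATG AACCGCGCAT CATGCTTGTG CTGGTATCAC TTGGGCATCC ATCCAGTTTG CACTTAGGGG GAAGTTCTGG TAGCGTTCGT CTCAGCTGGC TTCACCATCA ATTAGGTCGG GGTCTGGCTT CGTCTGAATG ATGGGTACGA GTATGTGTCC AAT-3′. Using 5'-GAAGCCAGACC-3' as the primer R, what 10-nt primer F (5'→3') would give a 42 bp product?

5'-TCTCAGCTGG-3'

The reverse primer's reverse complement GGTCTGGCTTC matches the template at positions 141–151, so the product ends at position 151.
A 42 bp product then starts at position 151 − 42 + 1 = 110.
The forward primer is identical to the top strand there: TCTCAGCTGG.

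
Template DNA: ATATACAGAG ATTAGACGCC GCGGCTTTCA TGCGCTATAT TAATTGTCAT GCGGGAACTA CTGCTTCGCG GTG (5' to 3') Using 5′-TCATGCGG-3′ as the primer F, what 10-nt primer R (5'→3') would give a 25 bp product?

The forward primer binds at positions 47–54, so a 25 bp product ends at position 47 + 25 − 1 = 71.
The reverse primer anneals to the top strand over positions 62–71, i.e. to TGCTTCGCGG.
Its sequence written 5'→3' is the reverse complement: CCGCGAAGCA.

5'-CCGCGAAGCA-3'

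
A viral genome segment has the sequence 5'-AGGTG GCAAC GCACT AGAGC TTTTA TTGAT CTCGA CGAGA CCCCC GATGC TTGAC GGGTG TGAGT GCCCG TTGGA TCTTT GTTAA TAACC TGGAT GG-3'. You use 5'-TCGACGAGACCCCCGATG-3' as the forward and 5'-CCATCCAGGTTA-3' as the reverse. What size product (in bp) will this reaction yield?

Forward primer TCGACGAGACCCCCGATG is found on the top strand at positions 32–49.
Reverse complement of the reverse primer: TAACCTGGATGG. This occurs on the top strand at positions 86–97.
Product length = (reverse-primer end) − (forward-primer start) + 1 = 97 − 32 + 1 = 66 bp.

66 bp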